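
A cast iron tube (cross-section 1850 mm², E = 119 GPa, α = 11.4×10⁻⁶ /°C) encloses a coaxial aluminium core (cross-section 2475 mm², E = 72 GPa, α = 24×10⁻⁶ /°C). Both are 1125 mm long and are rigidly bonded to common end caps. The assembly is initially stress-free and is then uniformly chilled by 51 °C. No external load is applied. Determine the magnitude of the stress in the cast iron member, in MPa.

Both members must finish at the same length. With the larger α, the aluminium tends to over-contract; the plates restrain it, putting the aluminium in tension and the cast iron in compression. With no external load the two internal forces are equal and opposite, magnitude P.
Equating the net (thermal + elastic) strains gives |α₁ − α₂|·ΔT = P·[1/(A₁E₁) + 1/(A₂E₂)].
|α₁ − α₂|·ΔT = 12.6×10⁻⁶ × 51 = 0.0006426.
1/(A₁E₁) + 1/(A₂E₂) = 1/(1850×119×10³) + 1/(2475×72×10³) = 1.015×10⁻⁸ N⁻¹.
P = 0.0006426 / 1.015×10⁻⁸ = 63290 N = 63.29 kN.
σ_{cast iron} = P/A₁ = 63290/1850 = 34.21 MPa, compressive.

σ ≈ 34.2 MPa (compressive)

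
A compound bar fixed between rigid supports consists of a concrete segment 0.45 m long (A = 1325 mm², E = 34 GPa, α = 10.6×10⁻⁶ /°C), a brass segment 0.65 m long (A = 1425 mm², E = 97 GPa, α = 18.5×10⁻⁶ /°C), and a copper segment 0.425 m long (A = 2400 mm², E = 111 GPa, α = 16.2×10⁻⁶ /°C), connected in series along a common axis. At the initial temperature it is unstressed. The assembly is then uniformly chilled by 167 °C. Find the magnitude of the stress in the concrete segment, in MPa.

σ ≈ 183 MPa (tensile)

With the walls removed the bar would change length by δ_free = Σ αᵢΔT Lᵢ = 10.6×10⁻⁶×167×450 + 18.5×10⁻⁶×167×650 + 16.2×10⁻⁶×167×425 = 3.955 mm.
The rigid supports impose zero overall length change; the single axial force P common to all segments must satisfy P Σ Lᵢ/(AᵢEᵢ) = δ_free.
The series flexibility is Σ Lᵢ/(AᵢEᵢ) = 450/(1325×34×10³) + 650/(1425×97×10³) + 425/(2400×111×10³) = 1.629×10⁻⁵ mm/N.
P = 3.955 / 1.629×10⁻⁵ = 242800 N = 242.8 kN, tensile.
σ_{concrete} = P / A = 242800 / 1325 = 183.3 MPa.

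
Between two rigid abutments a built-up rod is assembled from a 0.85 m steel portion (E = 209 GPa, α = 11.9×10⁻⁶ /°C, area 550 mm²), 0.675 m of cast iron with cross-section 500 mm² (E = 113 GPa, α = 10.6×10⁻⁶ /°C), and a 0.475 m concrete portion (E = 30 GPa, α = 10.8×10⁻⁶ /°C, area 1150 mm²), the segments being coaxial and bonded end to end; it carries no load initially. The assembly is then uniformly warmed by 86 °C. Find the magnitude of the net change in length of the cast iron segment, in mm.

Free thermal expansion of the whole bar: Σ αᵢΔT Lᵢ = 11.9×10⁻⁶×86×850 + 10.6×10⁻⁶×86×675 + 10.8×10⁻⁶×86×475 = 1.926 mm.
The rigid supports impose zero overall length change; the single axial force P common to all segments must satisfy P Σ Lᵢ/(AᵢEᵢ) = δ_free.
Σ Lᵢ/(AᵢEᵢ) = 850/(550×209×10³) + 675/(500×113×10³) + 475/(1150×30×10³) = 3.311×10⁻⁵ mm/N.
So P = 1.926 / 3.311×10⁻⁵ = 58.18 kN, compressive.
For the cast iron segment, free thermal change = 10.6×10⁻⁶×86×675 = 0.6153 mm and elastic change from P = 58180×675/(500×113×10³) = 0.6951 mm; these oppose, so the net change is 0.0798 mm (segment shortens).

|ΔL| ≈ 0.0798 mm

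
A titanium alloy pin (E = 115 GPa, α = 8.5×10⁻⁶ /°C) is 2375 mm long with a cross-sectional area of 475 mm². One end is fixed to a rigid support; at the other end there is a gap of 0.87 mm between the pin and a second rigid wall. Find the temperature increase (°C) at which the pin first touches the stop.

Contact occurs when the free expansion equals the gap: αΔT L = 0.87 mm.
So ΔT = g/(αL) = 0.87/(8.5×10⁻⁶ × 2375) = 43.1 °C.

ΔT ≈ 43.1 °C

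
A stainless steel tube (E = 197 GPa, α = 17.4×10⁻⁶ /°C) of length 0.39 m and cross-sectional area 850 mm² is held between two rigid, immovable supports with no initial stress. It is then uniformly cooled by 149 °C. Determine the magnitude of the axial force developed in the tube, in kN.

The ends cannot move, so σ = EαΔT = 197×10³ × 17.4×10⁻⁶ × 149 = 510.7 MPa.
P = AEαΔT = 850 × 197×10³ × 17.4×10⁻⁶ × 149 = 434.1 kN (tensile).

P ≈ 434 kN (tensile)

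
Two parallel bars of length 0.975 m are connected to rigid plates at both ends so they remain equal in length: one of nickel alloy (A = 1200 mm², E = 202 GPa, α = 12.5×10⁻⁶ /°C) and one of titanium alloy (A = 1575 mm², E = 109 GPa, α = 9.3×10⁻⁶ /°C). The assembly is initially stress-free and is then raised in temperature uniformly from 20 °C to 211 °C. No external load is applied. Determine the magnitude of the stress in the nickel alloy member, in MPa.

The nickel alloy has the larger α, so on heating it would change length more than the titanium alloy if both were free. The rigid plates force a common final length, so the nickel alloy is put into compression and the titanium alloy into tension, with equal and opposite forces P (no external load).
Compatibility of the two members (thermal + elastic change equal): (α₁ − α₂)ΔT = P·[1/(A₁E₁) + 1/(A₂E₂)].
|α₁ − α₂|·ΔT = 3.2×10⁻⁶ × 191 = 0.0006112.
1/(A₁E₁) + 1/(A₂E₂) = 1/(1200×202×10³) + 1/(1575×109×10³) = 9.95×10⁻⁹ N⁻¹.
So P = 0.0006112 / 9.95×10⁻⁹ = 61.42 kN.
σ_{nickel alloy} = P/A₁ = 61420/1200 = 51.19 MPa, compressive.

σ ≈ 51.2 MPa (compressive)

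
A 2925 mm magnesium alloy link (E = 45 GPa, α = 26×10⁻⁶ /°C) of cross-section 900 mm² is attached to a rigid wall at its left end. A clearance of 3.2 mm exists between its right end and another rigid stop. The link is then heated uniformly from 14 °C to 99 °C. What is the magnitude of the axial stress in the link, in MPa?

Free thermal elongation = αΔT L = 26×10⁻⁶ × 85 × 2925 = 6.464 mm.
The gap closes (δ_free > 3.2 mm) and the wall then resists a further 6.464 − 3.2 = 3.264 mm of expansion.
So σ = E(δ_free − g)/L = 45×10³ × 3.264/2925 = 50.22 MPa.

σ ≈ 50.2 MPa (compressive)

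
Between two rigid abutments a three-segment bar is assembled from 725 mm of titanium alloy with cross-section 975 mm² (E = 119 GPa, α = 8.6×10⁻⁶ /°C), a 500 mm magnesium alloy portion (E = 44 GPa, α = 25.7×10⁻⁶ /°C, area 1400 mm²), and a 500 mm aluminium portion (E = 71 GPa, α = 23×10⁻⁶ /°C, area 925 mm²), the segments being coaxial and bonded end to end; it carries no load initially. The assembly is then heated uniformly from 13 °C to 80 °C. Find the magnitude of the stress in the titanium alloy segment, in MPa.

Free thermal expansion of the whole bar: Σ αᵢΔT Lᵢ = 8.6×10⁻⁶×67×725 + 25.7×10⁻⁶×67×500 + 23×10⁻⁶×67×500 = 2.049 mm.
The rigid supports impose zero overall length change; the single axial force P common to all segments must satisfy P Σ Lᵢ/(AᵢEᵢ) = δ_free.
The series flexibility is Σ Lᵢ/(AᵢEᵢ) = 725/(975×119×10³) + 500/(1400×44×10³) + 500/(925×71×10³) = 2.198×10⁻⁵ mm/N.
P = 2.049 / 2.198×10⁻⁵ = 93240 N = 93.24 kN, compressive.
σ_{titanium alloy} = P / A = 93240 / 975 = 95.63 MPa.

σ ≈ 95.6 MPa (compressive)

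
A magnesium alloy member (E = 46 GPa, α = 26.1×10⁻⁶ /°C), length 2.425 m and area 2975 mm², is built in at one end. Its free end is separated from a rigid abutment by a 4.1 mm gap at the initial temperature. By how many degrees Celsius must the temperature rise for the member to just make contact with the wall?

ΔT ≈ 64.8 °C

The gap closes when αΔT L = 4.1 mm, since the member is still unstressed at that instant.
So ΔT = g/(αL) = 4.1/(26.1×10⁻⁶ × 2425) = 64.78 °C.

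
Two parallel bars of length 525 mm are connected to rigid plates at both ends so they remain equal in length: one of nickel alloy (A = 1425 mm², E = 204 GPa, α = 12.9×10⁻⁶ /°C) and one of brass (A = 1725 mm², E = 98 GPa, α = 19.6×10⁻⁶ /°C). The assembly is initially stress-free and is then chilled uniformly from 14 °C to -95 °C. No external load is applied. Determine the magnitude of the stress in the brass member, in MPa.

σ ≈ 45.3 MPa (tensile)

Equilibrium of a rigid end plate with no external load gives equal and opposite internal forces ±P in the two members. Since α_{brass} > α_{nickel alloy}, cooling drives the brass into tension and the nickel alloy into compression.
Compatibility of the two members (thermal + elastic change equal): (α₁ − α₂)ΔT = P·[1/(A₁E₁) + 1/(A₂E₂)].
|α₁ − α₂|·ΔT = 6.7×10⁻⁶ × 109 = 0.0007303.
1/(A₁E₁) + 1/(A₂E₂) = 1/(1425×204×10³) + 1/(1725×98×10³) = 9.355×10⁻⁹ N⁻¹.
So P = 0.0007303 / 9.355×10⁻⁹ = 78.06 kN.
σ_{brass} = P/A₂ = 78060/1725 = 45.25 MPa, tensile.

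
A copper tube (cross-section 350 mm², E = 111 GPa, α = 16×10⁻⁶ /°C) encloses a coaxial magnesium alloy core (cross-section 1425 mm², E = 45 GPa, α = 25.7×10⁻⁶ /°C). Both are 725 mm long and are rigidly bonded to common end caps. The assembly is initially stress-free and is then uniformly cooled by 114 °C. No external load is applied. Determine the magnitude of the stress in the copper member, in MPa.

σ ≈ 76.4 MPa (compressive)

The magnesium alloy has the larger α, so on cooling it would change length more than the copper if both were free. The rigid plates force a common final length, so the magnesium alloy is put into tension and the copper into compression, with equal and opposite forces P (no external load).
Setting the final lengths equal and cancelling L: (α₁ − α₂)ΔT = P/(A₁E₁) + P/(A₂E₂).
|α₁ − α₂|·ΔT = 9.7×10⁻⁶ × 114 = 0.001106.
1/(A₁E₁) + 1/(A₂E₂) = 1/(350×111×10³) + 1/(1425×45×10³) = 4.133×10⁻⁸ N⁻¹.
P = 0.001106 / 4.133×10⁻⁸ = 26750 N = 26.75 kN.
σ_{copper} = P/A₁ = 26750/350 = 76.44 MPa, compressive.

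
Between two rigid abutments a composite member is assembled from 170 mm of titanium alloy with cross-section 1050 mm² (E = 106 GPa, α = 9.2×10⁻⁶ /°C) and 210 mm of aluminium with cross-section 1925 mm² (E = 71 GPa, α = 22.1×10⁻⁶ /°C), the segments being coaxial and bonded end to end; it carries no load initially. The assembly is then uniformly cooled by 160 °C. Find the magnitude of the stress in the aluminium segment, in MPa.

σ ≈ 168 MPa (tensile)

With the walls removed the bar would change length by δ_free = Σ αᵢΔT Lᵢ = 9.2×10⁻⁶×160×170 + 22.1×10⁻⁶×160×210 = 0.9928 mm.
Since the ends are fixed, an axial force P builds up, equal in every segment, with P · Σ Lᵢ/(AᵢEᵢ) = δ_free.
The series flexibility is Σ Lᵢ/(AᵢEᵢ) = 170/(1050×106×10³) + 210/(1925×71×10³) = 3.064×10⁻⁶ mm/N.
P = 0.9928 / 3.064×10⁻⁶ = 324000 N = 324 kN, tensile.
σ_{aluminium} = P / A = 324000 / 1925 = 168.3 MPa.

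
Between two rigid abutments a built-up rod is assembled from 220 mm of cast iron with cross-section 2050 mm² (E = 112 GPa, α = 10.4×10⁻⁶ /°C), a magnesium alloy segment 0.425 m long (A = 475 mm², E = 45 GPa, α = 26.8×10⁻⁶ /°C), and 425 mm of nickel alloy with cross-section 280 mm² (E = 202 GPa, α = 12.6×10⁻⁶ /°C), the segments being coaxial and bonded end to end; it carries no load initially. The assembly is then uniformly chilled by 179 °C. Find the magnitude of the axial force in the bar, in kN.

If the supports were absent, the total length change would be Σ αᵢΔT Lᵢ = 10.4×10⁻⁶×179×220 + 26.8×10⁻⁶×179×425 + 12.6×10⁻⁶×179×425 = 3.407 mm.
The rigid supports impose zero overall length change; the single axial force P common to all segments must satisfy P Σ Lᵢ/(AᵢEᵢ) = δ_free.
Σ Lᵢ/(AᵢEᵢ) = 220/(2050×112×10³) + 425/(475×45×10³) + 425/(280×202×10³) = 2.836×10⁻⁵ mm/N.
P = 3.407 / 2.836×10⁻⁵ = 120200 N = 120.2 kN, tensile.

P ≈ 120 kN (tensile)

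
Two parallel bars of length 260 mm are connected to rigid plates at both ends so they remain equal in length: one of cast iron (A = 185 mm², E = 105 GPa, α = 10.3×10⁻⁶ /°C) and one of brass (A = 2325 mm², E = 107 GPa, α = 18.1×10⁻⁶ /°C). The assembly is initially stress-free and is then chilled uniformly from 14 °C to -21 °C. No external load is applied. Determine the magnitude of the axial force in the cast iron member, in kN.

The brass has the larger α, so on cooling it would change length more than the cast iron if both were free. The rigid plates force a common final length, so the brass is put into tension and the cast iron into compression, with equal and opposite forces P (no external load).
Setting the final lengths equal and cancelling L: (α₁ − α₂)ΔT = P/(A₁E₁) + P/(A₂E₂).
|α₁ − α₂|·ΔT = 7.8×10⁻⁶ × 35 = 0.000273.
1/(A₁E₁) + 1/(A₂E₂) = 1/(185×105×10³) + 1/(2325×107×10³) = 5.55×10⁻⁸ N⁻¹.
P = 0.000273 / 5.55×10⁻⁸ = 4919 N = 4.919 kN.

P ≈ 4.92 kN (compressive in the cast iron)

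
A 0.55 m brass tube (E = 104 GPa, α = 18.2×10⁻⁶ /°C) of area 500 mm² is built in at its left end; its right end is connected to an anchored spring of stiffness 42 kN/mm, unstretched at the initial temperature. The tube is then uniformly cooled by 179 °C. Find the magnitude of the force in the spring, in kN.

The unrestrained thermal change is αΔT L = 18.2×10⁻⁶ × 179 × 550 = 1.792 mm.
With a force P in the spring, the elastic change of the tube is PL/(AE) and that of the spring is P/k; compatibility requires their sum to equal δ_free.
P [ L/(AE) + 1/k ] = δ_free → P [ 550/(500×104×10³) + 1/(42×10³) ] = 1.792.
P = 1.792 / 3.439×10⁻⁵ = 52110 N.

P ≈ 52.1 kN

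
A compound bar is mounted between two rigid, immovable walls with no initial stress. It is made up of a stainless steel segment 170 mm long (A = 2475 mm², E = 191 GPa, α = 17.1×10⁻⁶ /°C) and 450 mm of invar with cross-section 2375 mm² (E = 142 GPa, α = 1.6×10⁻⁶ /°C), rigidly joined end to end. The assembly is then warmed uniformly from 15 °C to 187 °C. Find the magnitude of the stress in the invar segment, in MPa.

Free thermal expansion of the whole bar: Σ αᵢΔT Lᵢ = 17.1×10⁻⁶×172×170 + 1.6×10⁻⁶×172×450 = 0.6238 mm.
The walls prevent any net length change, so an axial force P (same in every segment) develops. Compatibility: P · Σ Lᵢ/(AᵢEᵢ) = δ_free.
The series flexibility is Σ Lᵢ/(AᵢEᵢ) = 170/(2475×191×10³) + 450/(2375×142×10³) = 1.694×10⁻⁶ mm/N.
P = 0.6238 / 1.694×10⁻⁶ = 368300 N = 368.3 kN, compressive.
σ_{invar} = P / A = 368300 / 2375 = 155.1 MPa.

σ ≈ 155 MPa (compressive)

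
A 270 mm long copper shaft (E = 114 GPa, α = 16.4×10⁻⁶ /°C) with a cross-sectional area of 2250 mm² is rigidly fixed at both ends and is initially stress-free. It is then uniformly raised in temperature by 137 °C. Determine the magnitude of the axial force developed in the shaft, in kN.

The ends cannot move, so σ = EαΔT = 114×10³ × 16.4×10⁻⁶ × 137 = 256.1 MPa.
Axial force P = σA = 256.1 × 2250 = 576300 N = 576.3 kN, compressive.

P ≈ 576 kN (compressive)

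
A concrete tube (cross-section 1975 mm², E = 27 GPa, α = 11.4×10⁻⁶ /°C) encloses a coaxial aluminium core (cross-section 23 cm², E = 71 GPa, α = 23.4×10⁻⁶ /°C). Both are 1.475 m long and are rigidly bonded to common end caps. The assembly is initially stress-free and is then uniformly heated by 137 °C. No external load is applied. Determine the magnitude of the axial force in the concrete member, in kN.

Equilibrium of a rigid end plate with no external load gives equal and opposite internal forces ±P in the two members. Since α_{aluminium} > α_{concrete}, heating drives the aluminium into compression and the concrete into tension.
Equating the net (thermal + elastic) strains gives |α₁ − α₂|·ΔT = P·[1/(A₁E₁) + 1/(A₂E₂)].
|α₁ − α₂|·ΔT = 12×10⁻⁶ × 137 = 0.001644.
1/(A₁E₁) + 1/(A₂E₂) = 1/(1975×27×10³) + 1/(2300×71×10³) = 2.488×10⁻⁸ N⁻¹.
So P = 0.001644 / 2.488×10⁻⁸ = 66.09 kN.

P ≈ 66.1 kN (tensile in the concrete)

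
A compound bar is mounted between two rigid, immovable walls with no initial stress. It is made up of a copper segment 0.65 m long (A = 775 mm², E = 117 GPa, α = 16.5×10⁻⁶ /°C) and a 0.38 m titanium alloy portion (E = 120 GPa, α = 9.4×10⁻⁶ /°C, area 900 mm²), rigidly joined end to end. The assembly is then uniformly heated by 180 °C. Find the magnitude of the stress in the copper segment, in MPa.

If the supports were absent, the total length change would be Σ αᵢΔT Lᵢ = 16.5×10⁻⁶×180×650 + 9.4×10⁻⁶×180×380 = 2.573 mm.
The walls prevent any net length change, so an axial force P (same in every segment) develops. Compatibility: P · Σ Lᵢ/(AᵢEᵢ) = δ_free.
Σ Lᵢ/(AᵢEᵢ) = 650/(775×117×10³) + 380/(900×120×10³) = 1.069×10⁻⁵ mm/N.
So P = 2.573 / 1.069×10⁻⁵ = 240.8 kN, compressive.
σ_{copper} = P / A = 240800 / 775 = 310.7 MPa.

σ ≈ 311 MPa (compressive)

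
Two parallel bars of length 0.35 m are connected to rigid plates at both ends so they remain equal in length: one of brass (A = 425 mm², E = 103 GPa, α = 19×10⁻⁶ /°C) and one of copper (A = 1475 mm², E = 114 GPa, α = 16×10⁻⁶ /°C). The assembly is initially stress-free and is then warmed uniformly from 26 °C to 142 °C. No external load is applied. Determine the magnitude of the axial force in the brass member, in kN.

P ≈ 12.1 kN (compressive in the brass)

The brass has the larger α, so on heating it would change length more than the copper if both were free. The rigid plates force a common final length, so the brass is put into compression and the copper into tension, with equal and opposite forces P (no external load).
Equating the net (thermal + elastic) strains gives |α₁ − α₂|·ΔT = P·[1/(A₁E₁) + 1/(A₂E₂)].
|α₁ − α₂|·ΔT = 3×10⁻⁶ × 116 = 0.000348.
1/(A₁E₁) + 1/(A₂E₂) = 1/(425×103×10³) + 1/(1475×114×10³) = 2.879×10⁻⁸ N⁻¹.
P = 0.000348 / 2.879×10⁻⁸ = 12090 N = 12.09 kN.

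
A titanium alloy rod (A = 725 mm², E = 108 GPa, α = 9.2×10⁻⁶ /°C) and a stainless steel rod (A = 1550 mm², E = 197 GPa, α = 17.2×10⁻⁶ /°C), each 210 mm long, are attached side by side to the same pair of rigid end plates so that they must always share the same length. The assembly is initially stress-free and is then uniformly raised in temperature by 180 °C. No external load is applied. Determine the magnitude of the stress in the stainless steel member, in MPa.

σ ≈ 57.9 MPa (compressive)

The stainless steel has the larger α, so on heating it would change length more than the titanium alloy if both were free. The rigid plates force a common final length, so the stainless steel is put into compression and the titanium alloy into tension, with equal and opposite forces P (no external load).
Setting the final lengths equal and cancelling L: (α₁ − α₂)ΔT = P/(A₁E₁) + P/(A₂E₂).
|α₁ − α₂|·ΔT = 8×10⁻⁶ × 180 = 0.00144.
1/(A₁E₁) + 1/(A₂E₂) = 1/(725×108×10³) + 1/(1550×197×10³) = 1.605×10⁻⁸ N⁻¹.
P = 0.00144 / 1.605×10⁻⁸ = 89740 N = 89.74 kN.
σ_{stainless steel} = P/A₂ = 89740/1550 = 57.9 MPa, compressive.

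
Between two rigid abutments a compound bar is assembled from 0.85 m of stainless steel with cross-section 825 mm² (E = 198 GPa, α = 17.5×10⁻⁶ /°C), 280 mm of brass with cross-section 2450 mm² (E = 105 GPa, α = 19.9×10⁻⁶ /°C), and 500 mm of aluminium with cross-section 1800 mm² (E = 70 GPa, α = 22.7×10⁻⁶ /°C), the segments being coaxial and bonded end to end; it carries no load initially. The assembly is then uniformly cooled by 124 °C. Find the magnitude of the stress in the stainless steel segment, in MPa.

σ ≈ 466 MPa (tensile)

If the supports were absent, the total length change would be Σ αᵢΔT Lᵢ = 17.5×10⁻⁶×124×850 + 19.9×10⁻⁶×124×280 + 22.7×10⁻⁶×124×500 = 3.943 mm.
The walls prevent any net length change, so an axial force P (same in every segment) develops. Compatibility: P · Σ Lᵢ/(AᵢEᵢ) = δ_free.
Σ Lᵢ/(AᵢEᵢ) = 850/(825×198×10³) + 280/(2450×105×10³) + 500/(1800×70×10³) = 1.026×10⁻⁵ mm/N.
Hence P = δ_free / Σ(L/AE) = 3.943/1.026×10⁻⁵ = 384.3 kN (tensile).
σ_{stainless steel} = P / A = 384300 / 825 = 465.8 MPa.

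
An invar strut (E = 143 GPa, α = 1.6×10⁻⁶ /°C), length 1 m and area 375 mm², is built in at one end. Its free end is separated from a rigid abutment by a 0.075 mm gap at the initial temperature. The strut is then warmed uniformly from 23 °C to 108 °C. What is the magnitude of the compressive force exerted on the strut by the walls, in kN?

If the wall were absent the strut would grow by αΔT L = 1.6×10⁻⁶ × 85 × 1000 = 0.136 mm.
After closing the 0.075 mm clearance, 0.136 − 0.075 = 0.061 mm of expansion remains to be suppressed by the wall.
That suppressed elongation corresponds to σ = E·Δ/L = 143×10³ × 0.061/1000 = 8.723 MPa.
P = σA = 8.723 × 375 = 3.271 kN.

P ≈ 3.27 kN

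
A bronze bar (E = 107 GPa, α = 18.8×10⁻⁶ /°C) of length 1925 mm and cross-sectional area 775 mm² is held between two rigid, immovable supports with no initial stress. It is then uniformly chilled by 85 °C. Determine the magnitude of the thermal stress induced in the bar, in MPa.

σ ≈ 171 MPa (tensile)

With length fixed, the mechanical strain must cancel the thermal strain αΔT = 18.8×10⁻⁶ × 85 = 1598×10⁻⁶.
The stress required to suppress this strain is σ = Eε = 107×10³ × 1598×10⁻⁶ = 171 MPa, tensile since the bar is trying to contract.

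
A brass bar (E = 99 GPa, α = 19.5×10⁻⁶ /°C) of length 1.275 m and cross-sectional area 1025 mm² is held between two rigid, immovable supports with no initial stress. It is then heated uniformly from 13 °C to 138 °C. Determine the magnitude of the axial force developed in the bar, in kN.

P ≈ 247 kN (compressive)

Full restraint means ε = 0, so the stress is σ = EαΔT = 99×10³ × 19.5×10⁻⁶ × 125 = 241.3 MPa.
Axial force P = σA = 241.3 × 1025 = 247300 N = 247.3 kN, compressive.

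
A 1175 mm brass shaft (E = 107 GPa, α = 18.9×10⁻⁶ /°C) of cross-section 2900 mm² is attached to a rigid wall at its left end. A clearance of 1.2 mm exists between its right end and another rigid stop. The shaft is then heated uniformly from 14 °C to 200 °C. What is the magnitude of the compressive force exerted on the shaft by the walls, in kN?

Free thermal elongation = αΔT L = 18.9×10⁻⁶ × 186 × 1175 = 4.131 mm.
The gap closes (δ_free > 1.2 mm) and the wall then resists a further 4.131 − 1.2 = 2.931 mm of expansion.
Compatibility: PL/(AE) = 2.931 mm, so σ = P/A = E × (2.931/1175) = 266.9 MPa.
P = σA = 266.9 × 2900 = 773.9 kN.

P ≈ 774 kN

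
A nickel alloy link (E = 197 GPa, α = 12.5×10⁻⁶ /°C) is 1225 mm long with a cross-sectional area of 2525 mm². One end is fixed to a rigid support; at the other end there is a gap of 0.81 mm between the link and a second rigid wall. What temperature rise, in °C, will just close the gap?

Contact occurs when the free expansion equals the gap: αΔT L = 0.81 mm.
ΔT = 0.81 / (12.5×10⁻⁶ × 1225) = 52.9 °C.

ΔT ≈ 52.9 °C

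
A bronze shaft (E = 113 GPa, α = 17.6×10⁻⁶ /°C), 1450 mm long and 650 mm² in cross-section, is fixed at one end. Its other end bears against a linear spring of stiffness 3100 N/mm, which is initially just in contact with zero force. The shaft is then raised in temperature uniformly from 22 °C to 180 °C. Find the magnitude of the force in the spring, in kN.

P ≈ 11.8 kN

If the spring were absent the shaft would lengthen by αΔT L = 17.6×10⁻⁶ × 158 × 1450 = 4.032 mm.
With a force P in the spring, the elastic change of the shaft is PL/(AE) and that of the spring is P/k; compatibility requires their sum to equal δ_free.
P [ L/(AE) + 1/k ] = δ_free → P [ 1450/(650×113×10³) + 1/(3100) ] = 4.032.
P = 4.032 / 0.0003423 = 11780 N.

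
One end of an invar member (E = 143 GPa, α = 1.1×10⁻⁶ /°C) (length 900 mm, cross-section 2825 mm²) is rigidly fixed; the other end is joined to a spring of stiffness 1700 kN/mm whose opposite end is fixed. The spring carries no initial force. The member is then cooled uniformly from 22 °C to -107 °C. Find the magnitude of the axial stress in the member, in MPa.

Free thermal contraction: δ_free = αΔT L = 1.1×10⁻⁶ × 129 × 900 = 0.1277 mm.
Let P be the tensile force in the spring. The member extends elastically by PL/(AE) and the spring stretches by P/k; together these equal δ_free.
P [ L/(AE) + 1/k ] = δ_free → P [ 900/(2825×143×10³) + 1/(1700×10³) ] = 0.1277.
P = 0.1277 / 2.816×10⁻⁶ = 45350 N.
σ = P/A = 45350/2825 = 16.05 MPa.

σ ≈ 16.1 MPa (tensile)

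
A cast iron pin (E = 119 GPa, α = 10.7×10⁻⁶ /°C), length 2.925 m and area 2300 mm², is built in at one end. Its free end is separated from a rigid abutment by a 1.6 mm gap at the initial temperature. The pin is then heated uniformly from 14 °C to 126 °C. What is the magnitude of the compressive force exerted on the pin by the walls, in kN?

P ≈ 178 kN

Unrestrained expansion: δ_free = αΔT L = 10.7×10⁻⁶ × 112 × 2925 = 3.505 mm.
After closing the 1.6 mm clearance, 3.505 − 1.6 = 1.905 mm of expansion remains to be suppressed by the wall.
So σ = E(δ_free − g)/L = 119×10³ × 1.905/2925 = 77.52 MPa.
Force on the wall = σA = 77.52 × 2300 mm² = 178.3 kN.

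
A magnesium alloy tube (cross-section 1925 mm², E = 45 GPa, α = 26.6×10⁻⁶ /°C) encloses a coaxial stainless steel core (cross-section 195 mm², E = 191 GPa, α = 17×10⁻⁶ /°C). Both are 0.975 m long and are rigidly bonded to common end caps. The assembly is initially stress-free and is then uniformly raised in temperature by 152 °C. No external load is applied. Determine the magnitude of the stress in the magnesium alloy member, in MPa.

Both members must finish at the same length. With the larger α, the magnesium alloy tends to over-expand; the plates restrain it, putting the magnesium alloy in compression and the stainless steel in tension. With no external load the two internal forces are equal and opposite, magnitude P.
Equating the net (thermal + elastic) strains gives |α₁ − α₂|·ΔT = P·[1/(A₁E₁) + 1/(A₂E₂)].
|α₁ − α₂|·ΔT = 9.6×10⁻⁶ × 152 = 0.001459.
1/(A₁E₁) + 1/(A₂E₂) = 1/(1925×45×10³) + 1/(195×191×10³) = 3.839×10⁻⁸ N⁻¹.
P = 0.001459 / 3.839×10⁻⁸ = 38010 N = 38.01 kN.
σ_{magnesium alloy} = P/A₁ = 38010/1925 = 19.74 MPa, compressive.

σ ≈ 19.7 MPa (compressive)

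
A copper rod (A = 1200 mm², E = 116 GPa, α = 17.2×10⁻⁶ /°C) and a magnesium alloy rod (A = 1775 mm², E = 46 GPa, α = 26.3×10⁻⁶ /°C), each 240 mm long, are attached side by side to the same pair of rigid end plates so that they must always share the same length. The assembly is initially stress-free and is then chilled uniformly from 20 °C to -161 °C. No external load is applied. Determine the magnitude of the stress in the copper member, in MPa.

σ ≈ 70.6 MPa (compressive)

Both members must finish at the same length. With the larger α, the magnesium alloy tends to over-contract; the plates restrain it, putting the magnesium alloy in tension and the copper in compression. With no external load the two internal forces are equal and opposite, magnitude P.
Compatibility of the two members (thermal + elastic change equal): (α₁ − α₂)ΔT = P·[1/(A₁E₁) + 1/(A₂E₂)].
|α₁ − α₂|·ΔT = 9.1×10⁻⁶ × 181 = 0.001647.
1/(A₁E₁) + 1/(A₂E₂) = 1/(1200×116×10³) + 1/(1775×46×10³) = 1.943×10⁻⁸ N⁻¹.
P = 0.001647 / 1.943×10⁻⁸ = 84770 N = 84.77 kN.
σ_{copper} = P/A₁ = 84770/1200 = 70.64 MPa, compressive.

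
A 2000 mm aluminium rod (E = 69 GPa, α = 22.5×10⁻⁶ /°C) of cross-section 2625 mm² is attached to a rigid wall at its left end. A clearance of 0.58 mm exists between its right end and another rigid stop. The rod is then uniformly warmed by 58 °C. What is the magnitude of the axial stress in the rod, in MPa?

Unrestrained expansion: δ_free = αΔT L = 22.5×10⁻⁶ × 58 × 2000 = 2.61 mm.
After closing the 0.58 mm clearance, 2.61 − 0.58 = 2.03 mm of expansion remains to be suppressed by the wall.
Compatibility: PL/(AE) = 2.03 mm, so σ = P/A = E × (2.03/2000) = 70.03 MPa.

σ ≈ 70 MPa (compressive)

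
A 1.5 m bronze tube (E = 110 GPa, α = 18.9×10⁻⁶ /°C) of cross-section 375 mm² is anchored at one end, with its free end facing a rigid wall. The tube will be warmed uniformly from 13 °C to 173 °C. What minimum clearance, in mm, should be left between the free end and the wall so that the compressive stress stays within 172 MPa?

With no wall the tube would lengthen by αΔT L = 18.9×10⁻⁶ × 160 × 1500 = 4.536 mm.
At the allowable stress the elastic shortening the wall may impose is σL/E = 172 × 1500 / (110×10³) = 2.345 mm.
The gap must absorb the remainder: g_min = 4.536 − 2.345 = 2.191 mm.

g ≈ 2.19 mm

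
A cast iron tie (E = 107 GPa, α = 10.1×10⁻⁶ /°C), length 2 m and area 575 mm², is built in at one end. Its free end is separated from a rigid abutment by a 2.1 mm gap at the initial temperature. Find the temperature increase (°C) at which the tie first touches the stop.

ΔT ≈ 104 °C

Contact occurs when the free expansion equals the gap: αΔT L = 2.1 mm.
ΔT = 2.1 / (10.1×10⁻⁶ × 2000) = 104 °C.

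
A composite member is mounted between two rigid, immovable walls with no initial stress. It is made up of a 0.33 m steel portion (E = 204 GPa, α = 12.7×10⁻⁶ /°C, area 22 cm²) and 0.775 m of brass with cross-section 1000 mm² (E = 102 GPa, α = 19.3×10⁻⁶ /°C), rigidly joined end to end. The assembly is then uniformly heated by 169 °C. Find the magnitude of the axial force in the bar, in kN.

P ≈ 388 kN (compressive)

Free thermal expansion of the whole bar: Σ αᵢΔT Lᵢ = 12.7×10⁻⁶×169×330 + 19.3×10⁻⁶×169×775 = 3.236 mm.
The rigid supports impose zero overall length change; the single axial force P common to all segments must satisfy P Σ Lᵢ/(AᵢEᵢ) = δ_free.
Σ Lᵢ/(AᵢEᵢ) = 330/(2200×204×10³) + 775/(1000×102×10³) = 8.333×10⁻⁶ mm/N.
So P = 3.236 / 8.333×10⁻⁶ = 388.3 kN, compressive.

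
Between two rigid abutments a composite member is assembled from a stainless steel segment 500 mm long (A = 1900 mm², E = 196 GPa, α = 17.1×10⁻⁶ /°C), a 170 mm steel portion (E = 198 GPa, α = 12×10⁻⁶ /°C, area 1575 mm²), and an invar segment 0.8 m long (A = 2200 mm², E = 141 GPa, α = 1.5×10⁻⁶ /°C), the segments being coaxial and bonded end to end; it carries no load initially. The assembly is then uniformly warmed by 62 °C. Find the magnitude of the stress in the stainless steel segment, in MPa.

σ ≈ 86.1 MPa (compressive)

If the supports were absent, the total length change would be Σ αᵢΔT Lᵢ = 17.1×10⁻⁶×62×500 + 12×10⁻⁶×62×170 + 1.5×10⁻⁶×62×800 = 0.731 mm.
The rigid supports impose zero overall length change; the single axial force P common to all segments must satisfy P Σ Lᵢ/(AᵢEᵢ) = δ_free.
Σ Lᵢ/(AᵢEᵢ) = 500/(1900×196×10³) + 170/(1575×198×10³) + 800/(2200×141×10³) = 4.467×10⁻⁶ mm/N.
P = 0.731 / 4.467×10⁻⁶ = 163600 N = 163.6 kN, compressive.
σ_{stainless steel} = P / A = 163600 / 1900 = 86.13 MPa.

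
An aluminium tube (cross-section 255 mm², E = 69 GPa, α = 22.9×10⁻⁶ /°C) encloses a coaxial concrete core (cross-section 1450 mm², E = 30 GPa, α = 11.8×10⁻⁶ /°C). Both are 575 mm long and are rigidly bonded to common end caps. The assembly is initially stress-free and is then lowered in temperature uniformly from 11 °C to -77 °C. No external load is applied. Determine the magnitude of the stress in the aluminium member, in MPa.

σ ≈ 48 MPa (tensile)

The aluminium has the larger α, so on cooling it would change length more than the concrete if both were free. The rigid plates force a common final length, so the aluminium is put into tension and the concrete into compression, with equal and opposite forces P (no external load).
Setting the final lengths equal and cancelling L: (α₁ − α₂)ΔT = P/(A₁E₁) + P/(A₂E₂).
|α₁ − α₂|·ΔT = 11.1×10⁻⁶ × 88 = 0.0009768.
1/(A₁E₁) + 1/(A₂E₂) = 1/(255×69×10³) + 1/(1450×30×10³) = 7.982×10⁻⁸ N⁻¹.
P = 0.0009768 / 7.982×10⁻⁸ = 12240 N = 12.24 kN.
σ_{aluminium} = P/A₁ = 12240/255 = 47.99 MPa, tensile.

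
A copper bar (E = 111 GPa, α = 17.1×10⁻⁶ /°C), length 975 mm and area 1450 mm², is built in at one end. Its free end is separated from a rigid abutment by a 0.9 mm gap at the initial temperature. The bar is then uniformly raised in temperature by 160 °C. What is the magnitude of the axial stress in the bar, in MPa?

Unrestrained expansion: δ_free = αΔT L = 17.1×10⁻⁶ × 160 × 975 = 2.668 mm.
This exceeds the 0.9 mm gap, so the wall pushes back. The portion of expansion that must be recovered elastically is δ_free − gap = 2.668 − 0.9 = 1.768 mm.
Compatibility: PL/(AE) = 1.768 mm, so σ = P/A = E × (1.768/975) = 201.2 MPa.

σ ≈ 201 MPa (compressive)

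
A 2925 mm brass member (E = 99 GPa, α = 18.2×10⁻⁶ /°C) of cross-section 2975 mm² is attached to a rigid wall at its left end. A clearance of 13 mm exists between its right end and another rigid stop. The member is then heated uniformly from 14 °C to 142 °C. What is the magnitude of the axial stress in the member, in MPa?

σ ≈ 0 MPa

Free thermal elongation = αΔT L = 18.2×10⁻⁶ × 128 × 2925 = 6.814 mm.
This is smaller than the 13 mm clearance, so the member expands freely without reaching the stop — the stress is zero.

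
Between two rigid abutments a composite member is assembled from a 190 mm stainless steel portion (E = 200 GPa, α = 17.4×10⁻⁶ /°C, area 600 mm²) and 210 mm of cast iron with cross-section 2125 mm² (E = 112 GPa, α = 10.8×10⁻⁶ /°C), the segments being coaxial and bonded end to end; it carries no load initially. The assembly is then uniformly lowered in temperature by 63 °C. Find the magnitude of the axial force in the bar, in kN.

If the supports were absent, the total length change would be Σ αᵢΔT Lᵢ = 17.4×10⁻⁶×63×190 + 10.8×10⁻⁶×63×210 = 0.3512 mm.
Since the ends are fixed, an axial force P builds up, equal in every segment, with P · Σ Lᵢ/(AᵢEᵢ) = δ_free.
Σ Lᵢ/(AᵢEᵢ) = 190/(600×200×10³) + 210/(2125×112×10³) = 2.466×10⁻⁶ mm/N.
Hence P = δ_free / Σ(L/AE) = 0.3512/2.466×10⁻⁶ = 142.4 kN (tensile).

P ≈ 142 kN (tensile)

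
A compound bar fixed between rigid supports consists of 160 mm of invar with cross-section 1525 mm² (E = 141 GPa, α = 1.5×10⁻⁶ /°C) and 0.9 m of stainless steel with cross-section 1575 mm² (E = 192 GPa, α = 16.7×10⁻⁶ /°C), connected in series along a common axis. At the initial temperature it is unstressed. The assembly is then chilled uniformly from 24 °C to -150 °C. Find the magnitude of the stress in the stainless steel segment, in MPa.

With the walls removed the bar would change length by δ_free = Σ αᵢΔT Lᵢ = 1.5×10⁻⁶×174×160 + 16.7×10⁻⁶×174×900 = 2.657 mm.
The walls prevent any net length change, so an axial force P (same in every segment) develops. Compatibility: P · Σ Lᵢ/(AᵢEᵢ) = δ_free.
Σ Lᵢ/(AᵢEᵢ) = 160/(1525×141×10³) + 900/(1575×192×10³) = 3.72×10⁻⁶ mm/N.
P = 2.657 / 3.72×10⁻⁶ = 714200 N = 714.2 kN, tensile.
σ_{stainless steel} = P / A = 714200 / 1575 = 453.5 MPa.

σ ≈ 453 MPa (tensile)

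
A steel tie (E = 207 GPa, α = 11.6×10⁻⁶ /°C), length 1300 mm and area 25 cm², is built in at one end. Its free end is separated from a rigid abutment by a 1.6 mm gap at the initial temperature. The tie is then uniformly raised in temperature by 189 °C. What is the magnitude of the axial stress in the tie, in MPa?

If the wall were absent the tie would grow by αΔT L = 11.6×10⁻⁶ × 189 × 1300 = 2.85 mm.
After closing the 1.6 mm clearance, 2.85 − 1.6 = 1.25 mm of expansion remains to be suppressed by the wall.
That suppressed elongation corresponds to σ = E·Δ/L = 207×10³ × 1.25/1300 = 199.1 MPa.

σ ≈ 199 MPa (compressive)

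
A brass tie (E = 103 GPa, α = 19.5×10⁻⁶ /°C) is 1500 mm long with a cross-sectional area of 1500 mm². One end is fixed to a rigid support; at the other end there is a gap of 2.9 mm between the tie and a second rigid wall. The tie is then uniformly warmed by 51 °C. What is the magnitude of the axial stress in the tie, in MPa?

σ ≈ 0 MPa

Unrestrained expansion: δ_free = αΔT L = 19.5×10⁻⁶ × 51 × 1500 = 1.492 mm.
This is smaller than the 2.9 mm clearance, so the tie expands freely without reaching the stop — the stress is zero.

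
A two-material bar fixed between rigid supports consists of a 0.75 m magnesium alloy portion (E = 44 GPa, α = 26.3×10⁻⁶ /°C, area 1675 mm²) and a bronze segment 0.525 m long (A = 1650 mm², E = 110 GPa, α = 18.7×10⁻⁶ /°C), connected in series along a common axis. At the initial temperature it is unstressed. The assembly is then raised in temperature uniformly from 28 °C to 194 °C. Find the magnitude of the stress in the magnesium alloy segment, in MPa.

σ ≈ 224 MPa (compressive)

With the walls removed the bar would change length by δ_free = Σ αᵢΔT Lᵢ = 26.3×10⁻⁶×166×750 + 18.7×10⁻⁶×166×525 = 4.904 mm.
The rigid supports impose zero overall length change; the single axial force P common to all segments must satisfy P Σ Lᵢ/(AᵢEᵢ) = δ_free.
Σ Lᵢ/(AᵢEᵢ) = 750/(1675×44×10³) + 525/(1650×110×10³) = 1.307×10⁻⁵ mm/N.
Hence P = δ_free / Σ(L/AE) = 4.904/1.307×10⁻⁵ = 375.2 kN (compressive).
σ_{magnesium alloy} = P / A = 375200 / 1675 = 224 MPa.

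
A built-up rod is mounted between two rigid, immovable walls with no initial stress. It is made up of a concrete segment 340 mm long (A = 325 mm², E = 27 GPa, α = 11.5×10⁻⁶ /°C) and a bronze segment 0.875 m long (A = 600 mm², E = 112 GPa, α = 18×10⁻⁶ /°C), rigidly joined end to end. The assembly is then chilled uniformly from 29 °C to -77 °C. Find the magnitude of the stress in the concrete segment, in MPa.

Free thermal contraction of the whole bar: Σ αᵢΔT Lᵢ = 11.5×10⁻⁶×106×340 + 18×10⁻⁶×106×875 = 2.084 mm.
The walls prevent any net length change, so an axial force P (same in every segment) develops. Compatibility: P · Σ Lᵢ/(AᵢEᵢ) = δ_free.
Σ Lᵢ/(AᵢEᵢ) = 340/(325×27×10³) + 875/(600×112×10³) = 5.177×10⁻⁵ mm/N.
P = 2.084 / 5.177×10⁻⁵ = 40260 N = 40.26 kN, tensile.
σ_{concrete} = P / A = 40260 / 325 = 123.9 MPa.

σ ≈ 124 MPa (tensile)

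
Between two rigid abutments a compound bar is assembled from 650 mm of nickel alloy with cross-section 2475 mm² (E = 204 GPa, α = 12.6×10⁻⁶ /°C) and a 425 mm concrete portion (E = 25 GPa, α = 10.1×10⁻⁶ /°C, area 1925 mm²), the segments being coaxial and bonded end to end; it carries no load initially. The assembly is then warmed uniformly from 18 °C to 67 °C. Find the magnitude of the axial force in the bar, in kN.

Free thermal expansion of the whole bar: Σ αᵢΔT Lᵢ = 12.6×10⁻⁶×49×650 + 10.1×10⁻⁶×49×425 = 0.6116 mm.
Since the ends are fixed, an axial force P builds up, equal in every segment, with P · Σ Lᵢ/(AᵢEᵢ) = δ_free.
The series flexibility is Σ Lᵢ/(AᵢEᵢ) = 650/(2475×204×10³) + 425/(1925×25×10³) = 1.012×10⁻⁵ mm/N.
Hence P = δ_free / Σ(L/AE) = 0.6116/1.012×10⁻⁵ = 60.45 kN (compressive).

P ≈ 60.4 kN (compressive)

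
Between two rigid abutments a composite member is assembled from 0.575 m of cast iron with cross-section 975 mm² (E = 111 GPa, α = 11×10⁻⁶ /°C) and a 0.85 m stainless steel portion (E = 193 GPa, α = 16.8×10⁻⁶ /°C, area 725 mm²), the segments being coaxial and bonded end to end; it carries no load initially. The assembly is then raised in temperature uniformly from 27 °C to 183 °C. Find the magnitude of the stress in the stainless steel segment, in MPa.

With the walls removed the bar would change length by δ_free = Σ αᵢΔT Lᵢ = 11×10⁻⁶×156×575 + 16.8×10⁻⁶×156×850 = 3.214 mm.
The rigid supports impose zero overall length change; the single axial force P common to all segments must satisfy P Σ Lᵢ/(AᵢEᵢ) = δ_free.
The series flexibility is Σ Lᵢ/(AᵢEᵢ) = 575/(975×111×10³) + 850/(725×193×10³) = 1.139×10⁻⁵ mm/N.
P = 3.214 / 1.139×10⁻⁵ = 282300 N = 282.3 kN, compressive.
σ_{stainless steel} = P / A = 282300 / 725 = 389.3 MPa.

σ ≈ 389 MPa (compressive)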